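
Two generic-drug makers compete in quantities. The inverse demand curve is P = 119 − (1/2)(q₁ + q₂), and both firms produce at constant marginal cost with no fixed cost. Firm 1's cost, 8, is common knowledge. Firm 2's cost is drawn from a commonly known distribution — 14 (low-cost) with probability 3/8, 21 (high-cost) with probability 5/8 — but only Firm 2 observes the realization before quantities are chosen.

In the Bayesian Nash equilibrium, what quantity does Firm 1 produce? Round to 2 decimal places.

80.92

Type-c best response for Firm 2: q₂(c) = (119 − c) − q₁/2.
Firm 1 maximizes expected profit; its first-order condition is 119 − q₁ − (1/2)E[q₂] − 8 = 0.
Substituting E[q₂] and solving: E[c₂] = 18.375, so q₁ = (119 − 2·8 + 18.375)/(3/2) = 80.9167.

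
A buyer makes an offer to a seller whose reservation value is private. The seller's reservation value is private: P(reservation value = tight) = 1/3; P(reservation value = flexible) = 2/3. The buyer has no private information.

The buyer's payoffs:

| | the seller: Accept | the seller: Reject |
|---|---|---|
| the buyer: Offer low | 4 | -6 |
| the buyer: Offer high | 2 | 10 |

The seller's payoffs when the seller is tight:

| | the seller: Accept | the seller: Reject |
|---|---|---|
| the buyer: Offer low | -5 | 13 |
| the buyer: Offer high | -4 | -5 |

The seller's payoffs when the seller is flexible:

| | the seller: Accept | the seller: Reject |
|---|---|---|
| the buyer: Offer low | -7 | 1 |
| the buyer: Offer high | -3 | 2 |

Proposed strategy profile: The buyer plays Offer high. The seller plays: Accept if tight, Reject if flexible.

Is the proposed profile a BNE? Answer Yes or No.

The buyer plays Offer high: E[Offer high] = 1/3·(2) + 2/3·(10) = 22/3; E[Offer low] = -8/3. Best-responding. ✓
The seller (reservation value tight), facing Offer high: Accept gives -4, Reject gives -5. Proposed Accept is best. ✓
The seller (reservation value flexible), facing Offer high: Accept gives -3, Reject gives 2. Proposed Reject is best. ✓

Yes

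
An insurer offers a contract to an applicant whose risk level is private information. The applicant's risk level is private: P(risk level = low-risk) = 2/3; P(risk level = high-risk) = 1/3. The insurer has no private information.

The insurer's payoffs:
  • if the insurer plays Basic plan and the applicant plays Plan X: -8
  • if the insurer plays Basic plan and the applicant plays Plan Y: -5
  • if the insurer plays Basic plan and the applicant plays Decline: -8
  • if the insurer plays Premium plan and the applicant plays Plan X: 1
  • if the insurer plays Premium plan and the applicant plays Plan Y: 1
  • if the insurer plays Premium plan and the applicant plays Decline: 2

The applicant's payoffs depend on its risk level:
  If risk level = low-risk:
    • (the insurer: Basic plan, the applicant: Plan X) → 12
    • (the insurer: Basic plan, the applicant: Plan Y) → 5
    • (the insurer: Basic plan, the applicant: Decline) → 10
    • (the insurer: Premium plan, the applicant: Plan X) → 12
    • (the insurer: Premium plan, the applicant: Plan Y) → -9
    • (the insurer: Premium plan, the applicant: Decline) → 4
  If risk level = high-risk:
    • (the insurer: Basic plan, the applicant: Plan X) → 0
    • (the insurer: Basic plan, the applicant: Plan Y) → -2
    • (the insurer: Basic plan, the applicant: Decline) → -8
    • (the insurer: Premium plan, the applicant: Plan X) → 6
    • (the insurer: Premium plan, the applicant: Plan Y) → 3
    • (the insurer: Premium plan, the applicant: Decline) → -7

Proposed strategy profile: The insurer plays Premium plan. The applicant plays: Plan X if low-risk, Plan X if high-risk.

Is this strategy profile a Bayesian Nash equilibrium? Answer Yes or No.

The insurer plays Premium plan: E[Premium plan] = 2/3·(1) + 1/3·(1) = 1; E[Basic plan] = -8. Best-responding. ✓
The applicant (risk level low-risk), facing Premium plan: Plan X gives 12, Plan Y gives -9, Decline gives 4. Proposed Plan X is best. ✓
The applicant (risk level high-risk), facing Premium plan: Plan X gives 6, Plan Y gives 3, Decline gives -7. Proposed Plan X is best. ✓

Yes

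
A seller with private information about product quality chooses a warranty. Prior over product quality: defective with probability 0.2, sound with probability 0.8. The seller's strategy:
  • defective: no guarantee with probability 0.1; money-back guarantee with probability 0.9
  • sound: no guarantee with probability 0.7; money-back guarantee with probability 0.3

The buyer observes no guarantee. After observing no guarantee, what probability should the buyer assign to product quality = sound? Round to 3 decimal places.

0.966

P(no guarantee) = 0.2·0.1 + 0.8·0.7 = 0.58
P(sound | no guarantee) = (0.8·0.7) / 0.58 = 0.56 / 0.58 = 0.965517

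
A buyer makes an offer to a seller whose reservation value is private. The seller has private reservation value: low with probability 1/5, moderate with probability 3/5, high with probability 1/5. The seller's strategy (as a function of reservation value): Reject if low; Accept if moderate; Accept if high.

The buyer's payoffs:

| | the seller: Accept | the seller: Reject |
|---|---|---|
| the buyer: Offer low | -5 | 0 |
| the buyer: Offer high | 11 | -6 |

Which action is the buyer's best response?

Offer high

Compute the buyer's expected payoff for each action, taking the expectation over the seller's type.
E[Offer low] = 1/5·(0) + 3/5·(-5) + 1/5·(-5) = -4
E[Offer high] = 1/5·(-6) + 3/5·(11) + 1/5·(11) = 38/5
Best response: Offer high (38/5 is the largest).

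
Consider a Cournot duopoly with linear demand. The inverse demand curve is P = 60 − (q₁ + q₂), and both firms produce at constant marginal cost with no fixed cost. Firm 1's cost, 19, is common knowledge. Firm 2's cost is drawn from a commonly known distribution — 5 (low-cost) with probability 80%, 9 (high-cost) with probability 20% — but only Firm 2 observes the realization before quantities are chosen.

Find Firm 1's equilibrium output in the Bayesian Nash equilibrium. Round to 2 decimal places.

9.27

Type-c best response for Firm 2: q₂(c) = (60 − c)/2 − q₁/2.
Firm 1 maximizes expected profit; its first-order condition is 60 − 2q₁ − E[q₂] − 19 = 0.
Substituting E[q₂] and solving: E[c₂] = 5.8, so q₁ = (60 − 2·19 + 5.8)/3 = 9.26667.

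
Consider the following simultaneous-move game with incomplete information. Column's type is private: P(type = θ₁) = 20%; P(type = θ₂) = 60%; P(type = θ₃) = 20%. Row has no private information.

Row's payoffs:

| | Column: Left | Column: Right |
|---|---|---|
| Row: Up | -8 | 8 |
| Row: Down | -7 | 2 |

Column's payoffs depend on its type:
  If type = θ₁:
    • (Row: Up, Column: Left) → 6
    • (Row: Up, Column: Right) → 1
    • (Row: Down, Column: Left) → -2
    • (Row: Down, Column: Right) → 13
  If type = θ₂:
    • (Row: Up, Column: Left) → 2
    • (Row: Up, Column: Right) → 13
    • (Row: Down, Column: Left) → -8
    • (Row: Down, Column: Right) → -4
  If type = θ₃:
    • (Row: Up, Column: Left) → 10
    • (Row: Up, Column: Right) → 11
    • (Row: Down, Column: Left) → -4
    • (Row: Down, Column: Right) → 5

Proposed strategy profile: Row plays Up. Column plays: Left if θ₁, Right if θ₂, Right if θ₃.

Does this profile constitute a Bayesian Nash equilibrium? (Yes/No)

Yes

A profile is a BNE iff every type of every player is best-responding given beliefs about the other side.
Row plays Up: E[Up] = 0.2·(-8) + 0.6·(8) + 0.2·(8) = 4.8; E[Down] = 0.2. Best-responding. ✓
Column (type θ₁), facing Up: Left gives 6, Right gives 1. Proposed Left is best. ✓
Column (type θ₂), facing Up: Left gives 2, Right gives 13. Proposed Right is best. ✓
Column (type θ₃), facing Up: Left gives 10, Right gives 11. Proposed Right is best. ✓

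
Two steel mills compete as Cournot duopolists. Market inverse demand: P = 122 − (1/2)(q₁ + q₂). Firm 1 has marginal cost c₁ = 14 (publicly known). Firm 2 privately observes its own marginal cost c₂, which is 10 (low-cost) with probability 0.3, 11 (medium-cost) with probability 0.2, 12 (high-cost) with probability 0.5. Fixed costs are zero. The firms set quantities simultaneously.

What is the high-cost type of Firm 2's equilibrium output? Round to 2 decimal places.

Firm 2 with cost c maximizes (122 − (1/2)(q₁+q₂) − c)·q₂, giving q₂(c) = (122 − c − (1/2)q₁).
E[c₂] = 0.3·10 + 0.2·11 + 0.5·12 = 11.2
Firm 1's FOC against E[q₂] yields q₁ = (122 − 2·14 + E[c₂])/(3/2) = (122 − 28 + 11.2)/(3/2) = 70.1333.
q₂(high-cost) = (122 − 12 − (1/2)·70.1333) = 74.9333.

74.93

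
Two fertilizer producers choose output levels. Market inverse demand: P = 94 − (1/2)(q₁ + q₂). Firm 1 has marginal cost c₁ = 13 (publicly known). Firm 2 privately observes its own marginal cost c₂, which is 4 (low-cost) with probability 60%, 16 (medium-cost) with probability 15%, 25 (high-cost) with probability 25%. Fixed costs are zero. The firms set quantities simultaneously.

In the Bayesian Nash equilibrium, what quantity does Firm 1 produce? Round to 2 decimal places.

Type-c best response for Firm 2: q₂(c) = (94 − c) − q₁/2.
Firm 1 maximizes expected profit; its first-order condition is 94 − q₁ − (1/2)E[q₂] − 13 = 0.
Substituting E[q₂] and solving: E[c₂] = 11.05, so q₁ = (94 − 2·13 + 11.05)/(3/2) = 52.7.

52.70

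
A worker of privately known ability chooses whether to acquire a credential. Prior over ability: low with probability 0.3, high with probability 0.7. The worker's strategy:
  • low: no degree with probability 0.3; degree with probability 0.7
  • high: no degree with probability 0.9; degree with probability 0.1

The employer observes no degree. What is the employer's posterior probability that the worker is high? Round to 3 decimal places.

Apply Bayes' rule using the sender's strategy as the likelihood.
P(no degree) = 0.3·0.3 + 0.7·0.9 = 0.72
P(high | no degree) = (0.7·0.9) / 0.72 = 0.63 / 0.72 = 0.875

0.875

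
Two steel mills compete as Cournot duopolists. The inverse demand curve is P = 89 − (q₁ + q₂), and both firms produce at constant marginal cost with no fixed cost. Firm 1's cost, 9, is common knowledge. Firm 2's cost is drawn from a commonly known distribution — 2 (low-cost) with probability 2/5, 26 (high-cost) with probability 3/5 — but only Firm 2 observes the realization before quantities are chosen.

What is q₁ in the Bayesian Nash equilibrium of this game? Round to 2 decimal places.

Type-c best response for Firm 2: q₂(c) = (89 − c)/2 − q₁/2.
Firm 1 maximizes expected profit; its first-order condition is 89 − 2q₁ − E[q₂] − 9 = 0.
Substituting E[q₂] and solving: E[c₂] = 16.4, so q₁ = (89 − 2·9 + 16.4)/3 = 29.1333.

29.13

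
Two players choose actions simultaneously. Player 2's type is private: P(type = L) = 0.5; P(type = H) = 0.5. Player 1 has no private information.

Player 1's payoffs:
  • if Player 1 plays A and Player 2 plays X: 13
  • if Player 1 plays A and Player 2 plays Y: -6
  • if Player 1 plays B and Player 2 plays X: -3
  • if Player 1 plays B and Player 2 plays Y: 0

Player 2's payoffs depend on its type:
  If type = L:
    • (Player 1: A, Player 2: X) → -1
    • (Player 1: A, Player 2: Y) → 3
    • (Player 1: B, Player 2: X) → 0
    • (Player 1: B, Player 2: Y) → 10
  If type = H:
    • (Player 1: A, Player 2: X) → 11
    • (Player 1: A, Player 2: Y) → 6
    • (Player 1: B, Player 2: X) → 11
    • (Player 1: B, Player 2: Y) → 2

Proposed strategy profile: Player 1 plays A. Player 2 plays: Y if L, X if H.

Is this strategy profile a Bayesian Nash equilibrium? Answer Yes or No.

Yes

A profile is a BNE iff every type of every player is best-responding given beliefs about the other side.
Player 1 plays A: E[A] = 0.5·(-6) + 0.5·(13) = 3.5; E[B] = -1.5. Best-responding. ✓
Player 2 (type L), facing A: X gives -1, Y gives 3. Proposed Y is best. ✓
Player 2 (type H), facing A: X gives 11, Y gives 6. Proposed X is best. ✓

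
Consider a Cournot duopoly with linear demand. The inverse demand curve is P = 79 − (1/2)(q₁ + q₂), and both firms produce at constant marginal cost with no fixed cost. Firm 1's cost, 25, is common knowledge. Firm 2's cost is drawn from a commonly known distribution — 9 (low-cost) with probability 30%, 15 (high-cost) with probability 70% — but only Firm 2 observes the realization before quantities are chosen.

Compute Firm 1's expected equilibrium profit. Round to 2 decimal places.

Type-c best response for Firm 2: q₂(c) = (79 − c) − q₁/2.
Firm 1 maximizes expected profit; its first-order condition is 79 − q₁ − (1/2)E[q₂] − 25 = 0.
Substituting E[q₂] and solving: E[c₂] = 13.2, so q₁ = (79 − 2·25 + 13.2)/(3/2) = 28.1333.
E[P] = 79 − (1/2)·(q₁ + E[q₂]) = 39.0667; Firm 1's expected profit = (E[P] − 25)·q₁ = (39.0667 − 25)·28.1333 = 395.742.

395.74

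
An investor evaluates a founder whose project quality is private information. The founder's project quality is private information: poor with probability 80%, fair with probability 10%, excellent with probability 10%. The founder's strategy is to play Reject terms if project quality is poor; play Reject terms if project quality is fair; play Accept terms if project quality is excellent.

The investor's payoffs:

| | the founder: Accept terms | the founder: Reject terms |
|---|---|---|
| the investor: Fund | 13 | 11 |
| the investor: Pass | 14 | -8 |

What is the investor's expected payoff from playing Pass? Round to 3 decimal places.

E[Pass] = 0.8·(-8) + 0.1·(-8) + 0.1·14 = (-6.4) + (-0.8) + 1.4 = -5.8

-5.800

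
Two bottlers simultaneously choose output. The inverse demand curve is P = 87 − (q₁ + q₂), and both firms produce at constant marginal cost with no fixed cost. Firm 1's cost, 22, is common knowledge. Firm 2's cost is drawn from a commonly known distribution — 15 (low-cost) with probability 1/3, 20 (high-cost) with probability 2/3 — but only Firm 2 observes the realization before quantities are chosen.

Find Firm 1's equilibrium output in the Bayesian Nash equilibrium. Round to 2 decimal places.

20.44

Firm 2 with cost c maximizes (87 − (q₁+q₂) − c)·q₂, giving q₂(c) = (87 − c − q₁)/2.
E[c₂] = 1/3·15 + 2/3·20 = 18.3333
Firm 1's FOC against E[q₂] yields q₁ = (87 − 2·22 + E[c₂])/3 = (87 − 44 + 18.3333)/3 = 20.4444.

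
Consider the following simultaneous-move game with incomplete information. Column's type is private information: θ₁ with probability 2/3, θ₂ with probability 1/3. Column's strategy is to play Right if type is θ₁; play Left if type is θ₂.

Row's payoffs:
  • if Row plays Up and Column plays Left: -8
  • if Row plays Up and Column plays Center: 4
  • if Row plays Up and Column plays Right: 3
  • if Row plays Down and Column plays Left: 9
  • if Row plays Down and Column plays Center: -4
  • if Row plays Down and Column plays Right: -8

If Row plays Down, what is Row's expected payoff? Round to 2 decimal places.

-2.33

E[Down] = 2/3·(-8) + 1/3·9 = (-16/3) + 3 = -7/3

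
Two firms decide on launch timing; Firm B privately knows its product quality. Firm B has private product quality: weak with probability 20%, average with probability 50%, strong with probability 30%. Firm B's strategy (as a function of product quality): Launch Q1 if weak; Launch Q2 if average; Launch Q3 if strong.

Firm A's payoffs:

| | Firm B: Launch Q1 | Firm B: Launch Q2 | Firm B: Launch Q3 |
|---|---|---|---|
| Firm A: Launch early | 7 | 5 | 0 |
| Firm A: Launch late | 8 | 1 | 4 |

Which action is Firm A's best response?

Launch early

Compute Firm A's expected payoff for each action, taking the expectation over Firm B's type.
E[Launch early] = 0.2·(7) + 0.5·(5) + 0.3·(0) = 3.9
E[Launch late] = 0.2·(8) + 0.5·(1) + 0.3·(4) = 3.3
Best response: Launch early (3.9 is the largest).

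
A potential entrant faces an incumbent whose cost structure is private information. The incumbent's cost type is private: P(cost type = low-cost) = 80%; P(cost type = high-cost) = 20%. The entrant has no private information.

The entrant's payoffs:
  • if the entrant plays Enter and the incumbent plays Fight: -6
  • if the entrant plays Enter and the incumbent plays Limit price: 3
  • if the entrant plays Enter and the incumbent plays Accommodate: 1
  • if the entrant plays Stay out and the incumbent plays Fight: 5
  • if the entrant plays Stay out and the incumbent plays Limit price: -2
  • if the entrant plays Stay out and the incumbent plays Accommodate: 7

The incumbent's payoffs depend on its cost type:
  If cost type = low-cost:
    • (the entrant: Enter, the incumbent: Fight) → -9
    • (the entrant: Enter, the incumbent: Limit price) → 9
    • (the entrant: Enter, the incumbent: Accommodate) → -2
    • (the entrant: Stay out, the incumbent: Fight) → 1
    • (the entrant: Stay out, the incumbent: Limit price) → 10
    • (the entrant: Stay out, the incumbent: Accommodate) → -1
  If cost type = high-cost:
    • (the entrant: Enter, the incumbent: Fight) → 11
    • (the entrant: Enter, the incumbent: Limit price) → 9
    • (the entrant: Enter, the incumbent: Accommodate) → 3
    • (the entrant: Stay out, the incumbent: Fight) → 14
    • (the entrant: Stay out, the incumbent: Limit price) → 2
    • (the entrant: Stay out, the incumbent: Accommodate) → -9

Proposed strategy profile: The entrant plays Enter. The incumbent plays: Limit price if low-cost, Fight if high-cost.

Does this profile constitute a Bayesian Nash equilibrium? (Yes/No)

A profile is a BNE iff every type of every player is best-responding given beliefs about the other side.
The entrant plays Enter: E[Enter] = 0.8·(3) + 0.2·(-6) = 1.2; E[Stay out] = -0.6. Best-responding. ✓
The incumbent (cost type low-cost), facing Enter: Fight gives -9, Limit price gives 9, Accommodate gives -2. Proposed Limit price is best. ✓
The incumbent (cost type high-cost), facing Enter: Fight gives 11, Limit price gives 9, Accommodate gives 3. Proposed Fight is best. ✓

Yes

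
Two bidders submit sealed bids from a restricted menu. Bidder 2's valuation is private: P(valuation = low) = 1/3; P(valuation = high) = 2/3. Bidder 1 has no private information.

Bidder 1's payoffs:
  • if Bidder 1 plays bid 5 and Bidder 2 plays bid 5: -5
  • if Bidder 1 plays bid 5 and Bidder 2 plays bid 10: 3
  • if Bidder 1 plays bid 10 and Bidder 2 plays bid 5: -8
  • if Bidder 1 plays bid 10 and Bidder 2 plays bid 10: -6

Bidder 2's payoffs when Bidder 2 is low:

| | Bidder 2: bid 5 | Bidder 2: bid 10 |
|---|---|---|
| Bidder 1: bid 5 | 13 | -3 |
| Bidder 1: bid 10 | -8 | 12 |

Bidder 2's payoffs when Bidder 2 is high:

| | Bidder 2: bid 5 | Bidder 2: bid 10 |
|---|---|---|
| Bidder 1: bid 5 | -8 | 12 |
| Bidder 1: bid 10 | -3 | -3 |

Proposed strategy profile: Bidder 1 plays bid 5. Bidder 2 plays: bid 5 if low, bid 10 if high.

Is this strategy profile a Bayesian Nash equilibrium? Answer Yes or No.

Yes

A profile is a BNE iff every type of every player is best-responding given beliefs about the other side.
Bidder 1 plays bid 5: E[bid 5] = 1/3·(-5) + 2/3·(3) = 1/3; E[bid 10] = -20/3. Best-responding. ✓
Bidder 2 (valuation low), facing bid 5: bid 5 gives 13, bid 10 gives -3. Proposed bid 5 is best. ✓
Bidder 2 (valuation high), facing bid 5: bid 5 gives -8, bid 10 gives 12. Proposed bid 10 is best. ✓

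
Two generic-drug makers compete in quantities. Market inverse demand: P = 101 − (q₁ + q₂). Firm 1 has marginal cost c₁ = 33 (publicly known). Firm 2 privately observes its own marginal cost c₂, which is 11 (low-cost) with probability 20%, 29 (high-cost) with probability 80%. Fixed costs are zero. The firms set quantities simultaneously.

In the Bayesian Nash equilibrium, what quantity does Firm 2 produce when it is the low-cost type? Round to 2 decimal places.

34.93

Type-c best response for Firm 2: q₂(c) = (101 − c)/2 − q₁/2.
Firm 1 maximizes expected profit; its first-order condition is 101 − 2q₁ − E[q₂] − 33 = 0.
Substituting E[q₂] and solving: E[c₂] = 25.4, so q₁ = (101 − 2·33 + 25.4)/3 = 20.1333.
q₂(low-cost) = (101 − 11 − 20.1333)/2 = 34.9333.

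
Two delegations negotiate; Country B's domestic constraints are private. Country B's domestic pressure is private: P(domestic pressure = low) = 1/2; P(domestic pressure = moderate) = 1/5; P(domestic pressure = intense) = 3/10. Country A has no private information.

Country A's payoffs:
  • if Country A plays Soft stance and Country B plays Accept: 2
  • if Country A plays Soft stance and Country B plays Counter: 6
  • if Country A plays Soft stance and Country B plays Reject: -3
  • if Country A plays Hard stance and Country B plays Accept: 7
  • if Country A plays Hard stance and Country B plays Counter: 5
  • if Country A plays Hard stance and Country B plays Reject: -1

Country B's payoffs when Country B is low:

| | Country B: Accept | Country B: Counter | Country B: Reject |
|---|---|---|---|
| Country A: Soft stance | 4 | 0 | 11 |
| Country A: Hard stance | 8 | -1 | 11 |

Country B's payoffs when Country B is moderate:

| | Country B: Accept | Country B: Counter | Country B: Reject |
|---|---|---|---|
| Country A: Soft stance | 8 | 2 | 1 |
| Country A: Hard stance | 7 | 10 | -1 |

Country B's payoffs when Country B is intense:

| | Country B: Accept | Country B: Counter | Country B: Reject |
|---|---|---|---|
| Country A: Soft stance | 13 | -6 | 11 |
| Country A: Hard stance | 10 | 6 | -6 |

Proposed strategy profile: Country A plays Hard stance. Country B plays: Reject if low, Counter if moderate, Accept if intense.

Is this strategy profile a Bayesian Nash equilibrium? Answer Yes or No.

Yes

Country A plays Hard stance: E[Hard stance] = 1/2·(-1) + 1/5·(5) + 3/10·(7) = 13/5; E[Soft stance] = 3/10. Best-responding. ✓
Country B (domestic pressure low), facing Hard stance: Accept gives 8, Counter gives -1, Reject gives 11. Proposed Reject is best. ✓
Country B (domestic pressure moderate), facing Hard stance: Accept gives 7, Counter gives 10, Reject gives -1. Proposed Counter is best. ✓
Country B (domestic pressure intense), facing Hard stance: Accept gives 10, Counter gives 6, Reject gives -6. Proposed Accept is best. ✓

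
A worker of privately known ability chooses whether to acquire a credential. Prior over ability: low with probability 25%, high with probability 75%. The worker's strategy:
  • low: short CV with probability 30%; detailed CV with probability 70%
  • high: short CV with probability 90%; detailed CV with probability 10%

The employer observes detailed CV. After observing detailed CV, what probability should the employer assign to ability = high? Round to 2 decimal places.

0.30

Apply Bayes' rule using the sender's strategy as the likelihood.
P(detailed CV) = 0.25·0.7 + 0.75·0.1 = 0.25
P(high | detailed CV) = (0.75·0.1) / 0.25 = 0.075 / 0.25 = 0.3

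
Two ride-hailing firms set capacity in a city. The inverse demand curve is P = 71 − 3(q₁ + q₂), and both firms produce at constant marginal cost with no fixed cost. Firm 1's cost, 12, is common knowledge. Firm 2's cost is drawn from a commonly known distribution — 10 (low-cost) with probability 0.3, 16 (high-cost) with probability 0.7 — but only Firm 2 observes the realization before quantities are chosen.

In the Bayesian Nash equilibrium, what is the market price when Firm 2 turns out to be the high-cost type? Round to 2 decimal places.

33.30

Each type of Firm 2 best-responds to q₁; Firm 1 best-responds to the expected q₂ over Firm 2's types.
Firm 2 with cost c maximizes (71 − 3(q₁+q₂) − c)·q₂, giving q₂(c) = (71 − c − 3q₁)/6.
E[c₂] = 0.3·10 + 0.7·16 = 14.2
Firm 1's FOC against E[q₂] yields q₁ = (71 − 2·12 + E[c₂])/9 = (71 − 24 + 14.2)/9 = 6.8.
q₂(high-cost) = 5.76667, so P = 71 − 3·(6.8 + 5.76667) = 33.3.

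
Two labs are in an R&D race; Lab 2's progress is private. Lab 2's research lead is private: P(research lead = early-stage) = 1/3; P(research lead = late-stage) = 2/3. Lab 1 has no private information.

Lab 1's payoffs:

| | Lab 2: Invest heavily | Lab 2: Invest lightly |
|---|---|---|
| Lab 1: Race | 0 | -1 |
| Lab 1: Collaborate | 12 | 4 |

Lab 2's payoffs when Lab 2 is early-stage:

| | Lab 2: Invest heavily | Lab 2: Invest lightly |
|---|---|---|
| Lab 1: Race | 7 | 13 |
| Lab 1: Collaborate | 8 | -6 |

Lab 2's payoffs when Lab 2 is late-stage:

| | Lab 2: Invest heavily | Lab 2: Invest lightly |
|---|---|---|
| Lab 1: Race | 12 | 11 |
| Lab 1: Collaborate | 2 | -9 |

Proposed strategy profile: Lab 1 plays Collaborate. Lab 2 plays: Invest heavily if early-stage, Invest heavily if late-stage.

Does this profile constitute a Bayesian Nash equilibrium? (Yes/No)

Yes

A profile is a BNE iff every type of every player is best-responding given beliefs about the other side.
Lab 1 plays Collaborate: E[Collaborate] = 1/3·(12) + 2/3·(12) = 12; E[Race] = 0. Best-responding. ✓
Lab 2 (research lead early-stage), facing Collaborate: Invest heavily gives 8, Invest lightly gives -6. Proposed Invest heavily is best. ✓
Lab 2 (research lead late-stage), facing Collaborate: Invest heavily gives 2, Invest lightly gives -9. Proposed Invest heavily is best. ✓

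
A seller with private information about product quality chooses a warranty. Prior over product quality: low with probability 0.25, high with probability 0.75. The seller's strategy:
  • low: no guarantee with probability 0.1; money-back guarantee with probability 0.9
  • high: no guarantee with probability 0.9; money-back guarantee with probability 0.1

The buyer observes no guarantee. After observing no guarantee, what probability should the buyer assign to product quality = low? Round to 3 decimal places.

0.036

P(no guarantee) = 0.25·0.1 + 0.75·0.9 = 0.7
P(low | no guarantee) = (0.25·0.1) / 0.7 = 0.025 / 0.7 = 0.0357143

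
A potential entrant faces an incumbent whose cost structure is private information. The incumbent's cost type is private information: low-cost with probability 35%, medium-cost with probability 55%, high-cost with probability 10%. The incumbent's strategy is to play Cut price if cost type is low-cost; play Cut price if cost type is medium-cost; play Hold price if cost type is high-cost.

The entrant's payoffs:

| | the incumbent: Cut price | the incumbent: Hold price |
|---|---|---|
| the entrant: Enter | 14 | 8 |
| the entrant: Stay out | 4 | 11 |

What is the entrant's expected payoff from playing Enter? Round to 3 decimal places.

13.400

E[Enter] = 0.35·14 + 0.55·14 + 0.1·8 = 4.9 + 7.7 + 0.8 = 13.4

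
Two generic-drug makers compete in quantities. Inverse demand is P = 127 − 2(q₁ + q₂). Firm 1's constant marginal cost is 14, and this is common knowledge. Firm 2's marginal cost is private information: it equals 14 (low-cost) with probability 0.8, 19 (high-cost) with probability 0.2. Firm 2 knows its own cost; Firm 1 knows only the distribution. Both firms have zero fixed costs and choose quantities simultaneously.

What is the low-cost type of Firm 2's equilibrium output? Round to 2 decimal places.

Type-c best response for Firm 2: q₂(c) = (127 − c)/4 − q₁/2.
Firm 1 maximizes expected profit; its first-order condition is 127 − 4q₁ − 2E[q₂] − 14 = 0.
Substituting E[q₂] and solving: E[c₂] = 15, so q₁ = (127 − 2·14 + 15)/6 = 19.
q₂(low-cost) = (127 − 14 − 2·19)/4 = 18.75.

18.75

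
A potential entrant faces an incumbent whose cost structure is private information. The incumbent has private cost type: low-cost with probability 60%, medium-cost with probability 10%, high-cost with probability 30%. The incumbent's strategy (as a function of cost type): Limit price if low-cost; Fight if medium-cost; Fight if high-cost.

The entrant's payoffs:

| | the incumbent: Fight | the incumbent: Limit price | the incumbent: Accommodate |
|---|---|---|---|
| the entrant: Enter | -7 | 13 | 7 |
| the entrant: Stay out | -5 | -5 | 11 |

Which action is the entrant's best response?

E[Enter] = 0.6·(13) + 0.1·(-7) + 0.3·(-7) = 5
E[Stay out] = 0.6·(-5) + 0.1·(-5) + 0.3·(-5) = -5
Best response: Enter (5 is the largest).

Enter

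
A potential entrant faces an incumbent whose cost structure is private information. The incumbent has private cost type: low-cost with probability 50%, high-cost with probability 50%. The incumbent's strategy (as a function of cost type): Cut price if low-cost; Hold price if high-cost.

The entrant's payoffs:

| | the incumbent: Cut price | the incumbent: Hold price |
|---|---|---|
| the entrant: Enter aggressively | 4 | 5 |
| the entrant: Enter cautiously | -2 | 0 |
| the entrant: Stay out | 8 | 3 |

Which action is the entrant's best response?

Compute the entrant's expected payoff for each action, taking the expectation over the incumbent's type.
E[Enter aggressively] = 0.5·(4) + 0.5·(5) = 4.5
E[Enter cautiously] = 0.5·(-2) + 0.5·(0) = -1
E[Stay out] = 0.5·(8) + 0.5·(3) = 5.5
Best response: Stay out (5.5 is the largest).

Stay out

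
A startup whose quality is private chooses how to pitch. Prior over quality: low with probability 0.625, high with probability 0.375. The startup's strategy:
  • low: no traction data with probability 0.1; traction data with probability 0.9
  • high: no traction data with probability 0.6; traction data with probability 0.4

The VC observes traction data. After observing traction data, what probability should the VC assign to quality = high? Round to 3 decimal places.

P(traction data) = 0.625·0.9 + 0.375·0.4 = 0.7125
P(high | traction data) = (0.375·0.4) / 0.7125 = 0.15 / 0.7125 = 0.210526

0.211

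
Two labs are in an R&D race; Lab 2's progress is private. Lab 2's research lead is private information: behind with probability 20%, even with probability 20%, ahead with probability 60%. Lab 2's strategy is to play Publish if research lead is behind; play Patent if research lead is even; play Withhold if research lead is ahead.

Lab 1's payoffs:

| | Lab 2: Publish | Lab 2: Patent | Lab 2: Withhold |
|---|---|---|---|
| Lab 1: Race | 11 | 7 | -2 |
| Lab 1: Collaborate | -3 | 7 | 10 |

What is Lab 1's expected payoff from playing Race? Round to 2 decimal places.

2.40

Take the expectation over Lab 2's research lead, weighting each type's action by its prior probability.
E[Race] = 0.2·11 + 0.2·7 + 0.6·(-2) = 2.2 + 1.4 + (-1.2) = 2.4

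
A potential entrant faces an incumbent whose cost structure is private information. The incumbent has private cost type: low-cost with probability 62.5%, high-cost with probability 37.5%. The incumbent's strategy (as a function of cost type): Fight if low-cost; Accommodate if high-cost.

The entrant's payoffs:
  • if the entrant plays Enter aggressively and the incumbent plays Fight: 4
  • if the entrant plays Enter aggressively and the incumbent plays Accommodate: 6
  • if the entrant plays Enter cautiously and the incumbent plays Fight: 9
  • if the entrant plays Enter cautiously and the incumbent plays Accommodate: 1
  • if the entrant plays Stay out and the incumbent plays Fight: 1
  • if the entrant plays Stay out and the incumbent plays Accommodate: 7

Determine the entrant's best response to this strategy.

Enter cautiously

Compute the entrant's expected payoff for each action, taking the expectation over the incumbent's type.
E[Enter aggressively] = 0.625·(4) + 0.375·(6) = 4.75
E[Enter cautiously] = 0.625·(9) + 0.375·(1) = 6
E[Stay out] = 0.625·(1) + 0.375·(7) = 3.25
Best response: Enter cautiously (6 is the largest).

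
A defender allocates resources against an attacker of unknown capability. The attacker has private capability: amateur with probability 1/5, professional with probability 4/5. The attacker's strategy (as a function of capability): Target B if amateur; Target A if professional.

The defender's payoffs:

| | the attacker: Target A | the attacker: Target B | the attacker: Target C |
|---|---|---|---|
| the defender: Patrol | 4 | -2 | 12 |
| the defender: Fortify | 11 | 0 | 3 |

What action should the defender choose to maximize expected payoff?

Fortify

Compute the defender's expected payoff for each action, taking the expectation over the attacker's type.
E[Patrol] = 1/5·(-2) + 4/5·(4) = 14/5
E[Fortify] = 1/5·(0) + 4/5·(11) = 44/5
Best response: Fortify (44/5 is the largest).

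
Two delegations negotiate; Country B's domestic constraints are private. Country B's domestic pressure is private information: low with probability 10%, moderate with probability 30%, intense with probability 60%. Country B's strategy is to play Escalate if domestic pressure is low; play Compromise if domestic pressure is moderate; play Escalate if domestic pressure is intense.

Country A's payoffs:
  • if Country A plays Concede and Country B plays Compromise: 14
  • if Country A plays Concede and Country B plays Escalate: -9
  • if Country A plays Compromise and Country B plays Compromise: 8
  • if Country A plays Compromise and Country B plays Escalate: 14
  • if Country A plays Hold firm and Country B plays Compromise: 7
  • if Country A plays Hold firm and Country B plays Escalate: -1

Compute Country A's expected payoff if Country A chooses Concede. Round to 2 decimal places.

E[Concede] = 0.1·(-9) + 0.3·14 + 0.6·(-9) = (-0.9) + 4.2 + (-5.4) = -2.1

-2.10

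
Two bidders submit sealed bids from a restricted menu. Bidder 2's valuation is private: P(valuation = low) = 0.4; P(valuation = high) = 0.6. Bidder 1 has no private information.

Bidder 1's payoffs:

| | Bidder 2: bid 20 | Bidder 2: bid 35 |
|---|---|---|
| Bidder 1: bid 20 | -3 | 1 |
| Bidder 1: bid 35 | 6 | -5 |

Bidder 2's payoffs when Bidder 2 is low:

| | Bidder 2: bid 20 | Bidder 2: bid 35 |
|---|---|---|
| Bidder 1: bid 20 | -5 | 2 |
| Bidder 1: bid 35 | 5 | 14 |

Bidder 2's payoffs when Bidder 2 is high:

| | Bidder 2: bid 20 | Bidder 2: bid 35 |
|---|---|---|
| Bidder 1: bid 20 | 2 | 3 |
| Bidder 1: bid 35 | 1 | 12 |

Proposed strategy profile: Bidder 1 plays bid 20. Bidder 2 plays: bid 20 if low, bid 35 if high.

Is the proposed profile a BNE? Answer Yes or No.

No

Bidder 1 plays bid 20: E[bid 20] = 0.4·(-3) + 0.6·(1) = -0.6; E[bid 35] = -0.6. Best-responding. ✓
Bidder 2 (valuation low), facing bid 20: bid 20 gives -5, bid 35 gives 2. Proposed bid 20 is not best — profitable deviation exists. ✗
Bidder 2 (valuation high), facing bid 20: bid 20 gives 2, bid 35 gives 3. Proposed bid 35 is best. ✓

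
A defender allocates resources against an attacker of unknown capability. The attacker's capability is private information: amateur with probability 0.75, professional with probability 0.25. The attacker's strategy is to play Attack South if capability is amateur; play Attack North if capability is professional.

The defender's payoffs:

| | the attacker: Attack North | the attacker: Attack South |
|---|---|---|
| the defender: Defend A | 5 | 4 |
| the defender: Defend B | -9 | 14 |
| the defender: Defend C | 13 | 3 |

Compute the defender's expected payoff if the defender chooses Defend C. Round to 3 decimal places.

5.500

E[Defend C] = 0.75·3 + 0.25·13 = 2.25 + 3.25 = 5.5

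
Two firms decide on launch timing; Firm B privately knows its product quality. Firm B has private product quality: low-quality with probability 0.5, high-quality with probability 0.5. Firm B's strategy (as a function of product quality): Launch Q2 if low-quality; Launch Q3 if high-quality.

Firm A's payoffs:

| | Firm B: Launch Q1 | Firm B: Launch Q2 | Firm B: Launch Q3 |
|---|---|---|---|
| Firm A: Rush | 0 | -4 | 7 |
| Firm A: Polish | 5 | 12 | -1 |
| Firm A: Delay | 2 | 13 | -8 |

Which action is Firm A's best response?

Polish

E[Rush] = 0.5·(-4) + 0.5·(7) = 1.5
E[Polish] = 0.5·(12) + 0.5·(-1) = 5.5
E[Delay] = 0.5·(13) + 0.5·(-8) = 2.5
Best response: Polish (5.5 is the largest).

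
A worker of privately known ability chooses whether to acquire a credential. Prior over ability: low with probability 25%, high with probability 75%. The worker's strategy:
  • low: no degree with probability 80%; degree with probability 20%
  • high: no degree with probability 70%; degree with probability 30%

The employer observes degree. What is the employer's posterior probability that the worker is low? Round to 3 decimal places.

0.182

P(degree) = 0.25·0.2 + 0.75·0.3 = 0.275
P(low | degree) = (0.25·0.2) / 0.275 = 0.05 / 0.275 = 0.181818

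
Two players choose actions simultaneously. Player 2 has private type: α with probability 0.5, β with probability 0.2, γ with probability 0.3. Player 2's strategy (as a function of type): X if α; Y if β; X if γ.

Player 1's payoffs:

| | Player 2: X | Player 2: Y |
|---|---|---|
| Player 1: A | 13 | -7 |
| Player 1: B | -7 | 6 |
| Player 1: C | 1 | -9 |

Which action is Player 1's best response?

A

E[A] = 0.5·(13) + 0.2·(-7) + 0.3·(13) = 9
E[B] = 0.5·(-7) + 0.2·(6) + 0.3·(-7) = -4.4
E[C] = 0.5·(1) + 0.2·(-9) + 0.3·(1) = -1
Best response: A (9 is the largest).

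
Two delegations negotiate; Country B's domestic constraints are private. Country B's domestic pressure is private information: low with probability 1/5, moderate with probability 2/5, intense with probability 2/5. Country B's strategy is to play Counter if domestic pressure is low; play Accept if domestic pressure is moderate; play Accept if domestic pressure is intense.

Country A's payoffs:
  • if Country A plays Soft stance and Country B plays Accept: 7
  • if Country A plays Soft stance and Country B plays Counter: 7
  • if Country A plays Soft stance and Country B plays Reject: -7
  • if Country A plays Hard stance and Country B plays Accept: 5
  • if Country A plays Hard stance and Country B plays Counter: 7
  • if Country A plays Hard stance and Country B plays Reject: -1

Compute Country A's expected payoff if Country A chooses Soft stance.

7

E[Soft stance] = 1/5·7 + 2/5·7 + 2/5·7 = 7/5 + 14/5 + 14/5 = 7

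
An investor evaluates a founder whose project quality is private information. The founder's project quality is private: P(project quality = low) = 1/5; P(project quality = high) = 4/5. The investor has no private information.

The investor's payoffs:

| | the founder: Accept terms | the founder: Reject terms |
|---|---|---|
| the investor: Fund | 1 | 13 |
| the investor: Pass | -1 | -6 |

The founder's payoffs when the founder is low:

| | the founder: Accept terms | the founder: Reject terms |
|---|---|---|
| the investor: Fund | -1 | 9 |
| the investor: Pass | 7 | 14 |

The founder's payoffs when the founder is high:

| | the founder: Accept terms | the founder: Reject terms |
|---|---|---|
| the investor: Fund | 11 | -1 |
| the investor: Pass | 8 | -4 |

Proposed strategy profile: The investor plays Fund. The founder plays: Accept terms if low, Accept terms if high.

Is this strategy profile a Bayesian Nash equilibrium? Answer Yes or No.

The investor plays Fund: E[Fund] = 1/5·(1) + 4/5·(1) = 1; E[Pass] = -1. Best-responding. ✓
The founder (project quality low), facing Fund: Accept terms gives -1, Reject terms gives 9. Proposed Accept terms is not best — profitable deviation exists. ✗
The founder (project quality high), facing Fund: Accept terms gives 11, Reject terms gives -1. Proposed Accept terms is best. ✓

No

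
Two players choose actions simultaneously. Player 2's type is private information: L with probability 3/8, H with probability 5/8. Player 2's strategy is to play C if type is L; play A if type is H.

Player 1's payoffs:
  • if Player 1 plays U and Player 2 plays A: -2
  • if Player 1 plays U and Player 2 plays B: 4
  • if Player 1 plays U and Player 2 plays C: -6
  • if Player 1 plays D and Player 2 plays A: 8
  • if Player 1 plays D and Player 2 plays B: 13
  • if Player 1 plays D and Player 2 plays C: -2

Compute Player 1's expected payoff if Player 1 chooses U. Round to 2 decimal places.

-3.50

Take the expectation over Player 2's type, weighting each type's action by its prior probability.
E[U] = 3/8·(-6) + 5/8·(-2) = (-9/4) + (-5/4) = -7/2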